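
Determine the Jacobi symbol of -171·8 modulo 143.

By multiplicativity, (-171·8/143) = (-171/143)·(8/143).
First factor (-171/143):
(-171/143)
  = -(171/143)    [143 ≡ 3 mod 4 ⇒ (-1/143) = -1]
  = -(28/143)    [171 ≡ 28 mod 143]
  = -(7/143)    [143 ≡ 7 mod 8 ⇒ (2/143)^2 = +1]
  = (143/7)    [QR: both ≡ 3 mod 4, sign flips]
  = (3/7)    [143 ≡ 3 mod 7]
  = -(7/3)    [QR: both ≡ 3 mod 4, sign flips]
  = -(1/3)    [7 ≡ 1 mod 3]
  = -1    [(1/3) = 1]
Second factor (8/143):
(8/143)
  = (1/143)    [143 ≡ 7 mod 8 ⇒ (2/143)^3 = +1]
  = 1    [(1/143) = 1]
Product: (-1)·(1) = -1.

-1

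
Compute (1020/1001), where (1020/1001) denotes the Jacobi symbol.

-1

(1020/1001)
  = (19/1001)    [1020 ≡ 19 mod 1001]
  = (1001/19)    [QR: 1001 ≡ 1 mod 4, sign kept]
  = (13/19)    [1001 ≡ 13 mod 19]
  = (19/13)    [QR: 13 ≡ 1 mod 4, sign kept]
  = (6/13)    [19 ≡ 6 mod 13]
  = -(3/13)    [13 ≡ 5 mod 8 ⇒ (2/13) = -1]
  = -(13/3)    [QR: 13 ≡ 1 mod 4, sign kept]
  = -(1/3)    [13 ≡ 1 mod 3]
  = -1    [(1/3) = 1]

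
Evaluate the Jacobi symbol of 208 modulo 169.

(208/169)
  = (39/169)    [208 ≡ 39 mod 169]
  = (169/39)    [QR: 169 ≡ 1 mod 4, sign kept]
  = (13/39)    [169 ≡ 13 mod 39]
  = (39/13)    [QR: 13 ≡ 1 mod 4, sign kept]
  = (0/13)    [39 ≡ 0 mod 13]
  = 0    [numerator 0, gcd > 1]

0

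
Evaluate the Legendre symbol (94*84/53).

By multiplicativity, (94·84/53) = (94/53)·(84/53).
First factor (94/53):
Reduce the numerator: 94 ≡ 41 (mod 53), so (94/53) = (41/53).
41 ≡ 1 (mod 4), so quadratic reciprocity gives (41/53) = (53/41). Reduce: 53 ≡ 12 (mod 41). Now have (12/41).
Factor out 2: 12 = 2^2·3. Since 41 ≡ 1 (mod 8), (2/41) = +1, and (2/41)^2 = +1. Now have (3/41).
41 ≡ 1 (mod 4), so quadratic reciprocity gives (3/41) = (41/3). Reduce: 41 ≡ 2 (mod 3). Now have (2/3).
Factor out 2: 2 = 2. Since 3 ≡ 3 (mod 8), (2/3) = -1. Now have -(1/3).
(1/3) = 1. Collecting the sign factors: -1.
Second factor (84/53):
Reduce the numerator: 84 ≡ 31 (mod 53), so (84/53) = (31/53).
53 ≡ 1 (mod 4), so quadratic reciprocity gives (31/53) = (53/31). Reduce: 53 ≡ 22 (mod 31). Now have (22/31).
Factor out 2: 22 = 2·11. Since 31 ≡ 7 (mod 8), (2/31) = +1. Now have (11/31).
Both 11 ≡ 3 and 31 ≡ 3 (mod 4), so reciprocity gives (11/31) = -(31/11). Reduce: 31 ≡ 9 (mod 11). Now have -(9/11).
9 ≡ 1 (mod 4), so quadratic reciprocity gives (9/11) = (11/9). Reduce: 11 ≡ 2 (mod 9). Now have -(2/9).
Factor out 2: 2 = 2. Since 9 ≡ 1 (mod 8), (2/9) = +1. Now have -(1/9).
(1/9) = 1. Collecting the sign factors: -1.
Product: (-1)·(-1) = 1.

1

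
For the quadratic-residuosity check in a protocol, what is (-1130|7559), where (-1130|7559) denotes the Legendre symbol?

1

Reduce the numerator: -1130 ≡ 6429 (mod 7559), so (-1130|7559) = (6429|7559).
6429 ≡ 1 (mod 4), so quadratic reciprocity gives (6429|7559) = (7559|6429). Reduce: 7559 ≡ 1130 (mod 6429). Now have (1130|6429).
Factor out 2: 1130 = 2·565. Since 6429 ≡ 5 (mod 8), (2|6429) = -1. Now have -(565|6429).
565 ≡ 1 (mod 4), so quadratic reciprocity gives (565|6429) = (6429|565). Reduce: 6429 ≡ 214 (mod 565). Now have -(214|565).
Factor out 2: 214 = 2·107. Since 565 ≡ 5 (mod 8), (2|565) = -1. Now have (107|565).
565 ≡ 1 (mod 4), so quadratic reciprocity gives (107|565) = (565|107). Reduce: 565 ≡ 30 (mod 107). Now have (30|107).
Factor out 2: 30 = 2·15. Since 107 ≡ 3 (mod 8), (2|107) = -1. Now have -(15|107).
Both 15 ≡ 3 and 107 ≡ 3 (mod 4), so reciprocity gives (15|107) = -(107|15). Reduce: 107 ≡ 2 (mod 15). Now have (2|15).
Factor out 2: 2 = 2. Since 15 ≡ 7 (mod 8), (2|15) = +1. Now have (1|15).
(1|15) = 1. Collecting the sign factors: 1.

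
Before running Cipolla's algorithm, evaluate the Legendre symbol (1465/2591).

(1465/2591)
  = (2591/1465)    [QR: 1465 ≡ 1 mod 4, sign kept]
  = (1126/1465)    [2591 ≡ 1126 mod 1465]
  = (563/1465)    [1465 ≡ 1 mod 8 ⇒ (2/1465) = +1]
  = (1465/563)    [QR: 1465 ≡ 1 mod 4, sign kept]
  = (339/563)    [1465 ≡ 339 mod 563]
  = -(563/339)    [QR: both ≡ 3 mod 4, sign flips]
  = -(224/339)    [563 ≡ 224 mod 339]
  = (7/339)    [339 ≡ 3 mod 8 ⇒ (2/339)^5 = -1]
  = -(339/7)    [QR: both ≡ 3 mod 4, sign flips]
  = -(3/7)    [339 ≡ 3 mod 7]
  = (7/3)    [QR: both ≡ 3 mod 4, sign flips]
  = (1/3)    [7 ≡ 1 mod 3]
  = 1    [(1/3) = 1]

1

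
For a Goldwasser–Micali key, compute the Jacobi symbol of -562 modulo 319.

1

Reduce the numerator: -562 ≡ 76 (mod 319), so (-562|319) = (76|319).
Factor out 2: 76 = 2^2·19. Since 319 ≡ 7 (mod 8), (2|319) = +1, and (2|319)^2 = +1. Now have (19|319).
Both 19 ≡ 3 and 319 ≡ 3 (mod 4), so reciprocity gives (19|319) = -(319|19). Reduce: 319 ≡ 15 (mod 19). Now have -(15|19).
Both 15 ≡ 3 and 19 ≡ 3 (mod 4), so reciprocity gives (15|19) = -(19|15). Reduce: 19 ≡ 4 (mod 15). Now have (4|15).
Factor out 2: 4 = 2^2. Since 15 ≡ 7 (mod 8), (2|15) = +1, and (2|15)^2 = +1. Now have (1|15).
(1|15) = 1. Collecting the sign factors: 1.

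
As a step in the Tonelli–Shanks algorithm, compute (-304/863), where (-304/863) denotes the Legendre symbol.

(-304/863)
  = (559/863)    [-304 ≡ 559 mod 863]
  = -(863/559)    [QR: both ≡ 3 mod 4, sign flips]
  = -(304/559)    [863 ≡ 304 mod 559]
  = -(19/559)    [559 ≡ 7 mod 8 ⇒ (2/559)^4 = +1]
  = (559/19)    [QR: both ≡ 3 mod 4, sign flips]
  = (8/19)    [559 ≡ 8 mod 19]
  = -(1/19)    [19 ≡ 3 mod 8 ⇒ (2/19)^3 = -1]
  = -1    [(1/19) = 1]

-1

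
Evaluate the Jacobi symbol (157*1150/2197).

-1

By multiplicativity, (157·1150/2197) = (157/2197)·(1150/2197).
First factor (157/2197):
157 ≡ 1 (mod 4), so quadratic reciprocity gives (157/2197) = (2197/157). Reduce: 2197 ≡ 156 (mod 157). Now have (156/157).
Factor out 2: 156 = 2^2·39. Since 157 ≡ 5 (mod 8), (2/157) = -1, and (2/157)^2 = +1. Now have (39/157).
157 ≡ 1 (mod 4), so quadratic reciprocity gives (39/157) = (157/39). Reduce: 157 ≡ 1 (mod 39). Now have (1/39).
(1/39) = 1. Collecting the sign factors: 1.
Second factor (1150/2197):
Factor out 2: 1150 = 2·575. Since 2197 ≡ 5 (mod 8), (2/2197) = -1. Now have -(575/2197).
2197 ≡ 1 (mod 4), so quadratic reciprocity gives (575/2197) = (2197/575). Reduce: 2197 ≡ 472 (mod 575). Now have -(472/575).
Factor out 2: 472 = 2^3·59. Since 575 ≡ 7 (mod 8), (2/575) = +1, and (2/575)^3 = +1. Now have -(59/575).
Both 59 ≡ 3 and 575 ≡ 3 (mod 4), so reciprocity gives (59/575) = -(575/59). Reduce: 575 ≡ 44 (mod 59). Now have (44/59).
Factor out 2: 44 = 2^2·11. Since 59 ≡ 3 (mod 8), (2/59) = -1, and (2/59)^2 = +1. Now have (11/59).
Both 11 ≡ 3 and 59 ≡ 3 (mod 4), so reciprocity gives (11/59) = -(59/11). Reduce: 59 ≡ 4 (mod 11). Now have -(4/11).
Factor out 2: 4 = 2^2. Since 11 ≡ 3 (mod 8), (2/11) = -1, and (2/11)^2 = +1. Now have -(1/11).
(1/11) = 1. Collecting the sign factors: -1.
Product: (1)·(-1) = -1.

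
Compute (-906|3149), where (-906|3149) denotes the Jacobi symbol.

(-906|3149)
  = (2243|3149)    [-906 ≡ 2243 mod 3149]
  = (3149|2243)    [QR: 3149 ≡ 1 mod 4, sign kept]
  = (906|2243)    [3149 ≡ 906 mod 2243]
  = -(453|2243)    [2243 ≡ 3 mod 8 ⇒ (2|2243) = -1]
  = -(2243|453)    [QR: 453 ≡ 1 mod 4, sign kept]
  = -(431|453)    [2243 ≡ 431 mod 453]
  = -(453|431)    [QR: 453 ≡ 1 mod 4, sign kept]
  = -(22|431)    [453 ≡ 22 mod 431]
  = -(11|431)    [431 ≡ 7 mod 8 ⇒ (2|431) = +1]
  = (431|11)    [QR: both ≡ 3 mod 4, sign flips]
  = (2|11)    [431 ≡ 2 mod 11]
  = -(1|11)    [11 ≡ 3 mod 8 ⇒ (2|11) = -1]
  = -1    [(1|11) = 1]

-1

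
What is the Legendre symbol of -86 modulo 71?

-1

(-86/71)
  = -(86/71)    [71 ≡ 3 mod 4 ⇒ (-1/71) = -1]
  = -(15/71)    [86 ≡ 15 mod 71]
  = (71/15)    [QR: both ≡ 3 mod 4, sign flips]
  = (11/15)    [71 ≡ 11 mod 15]
  = -(15/11)    [QR: both ≡ 3 mod 4, sign flips]
  = -(4/11)    [15 ≡ 4 mod 11]
  = -(1/11)    [11 ≡ 3 mod 8 ⇒ (2/11)^2 = +1]
  = -1    [(1/11) = 1]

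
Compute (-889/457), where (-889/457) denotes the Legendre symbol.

1

Reduce the numerator: -889 ≡ 25 (mod 457), so (-889/457) = (25/457).
25 ≡ 1 (mod 4), so quadratic reciprocity gives (25/457) = (457/25). Reduce: 457 ≡ 7 (mod 25). Now have (7/25).
25 ≡ 1 (mod 4), so quadratic reciprocity gives (7/25) = (25/7). Reduce: 25 ≡ 4 (mod 7). Now have (4/7).
Factor out 2: 4 = 2^2. Since 7 ≡ 7 (mod 8), (2/7) = +1, and (2/7)^2 = +1. Now have (1/7).
(1/7) = 1. Collecting the sign factors: 1.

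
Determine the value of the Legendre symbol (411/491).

-1

Both 411 ≡ 3 and 491 ≡ 3 (mod 4), so reciprocity gives (411/491) = -(491/411). Reduce: 491 ≡ 80 (mod 411). Now have -(80/411).
Factor out 2: 80 = 2^4·5. Since 411 ≡ 3 (mod 8), (2/411) = -1, and (2/411)^4 = +1. Now have -(5/411).
5 ≡ 1 (mod 4), so quadratic reciprocity gives (5/411) = (411/5). Reduce: 411 ≡ 1 (mod 5). Now have -(1/5).
(1/5) = 1. Collecting the sign factors: -1.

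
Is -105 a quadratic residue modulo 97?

yes

(-105/97)
  = (105/97)    [97 ≡ 1 mod 4 ⇒ (-1/97) = +1]
  = (8/97)    [105 ≡ 8 mod 97]
  = (1/97)    [97 ≡ 1 mod 8 ⇒ (2/97)^3 = +1]
  = 1    [(1/97) = 1]
The Legendre symbol is 1, so x^2 ≡ -105 (mod 97) has solution.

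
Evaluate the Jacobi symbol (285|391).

(285|391)
  = (391|285)    [QR: 285 ≡ 1 mod 4, sign kept]
  = (106|285)    [391 ≡ 106 mod 285]
  = -(53|285)    [285 ≡ 5 mod 8 ⇒ (2|285) = -1]
  = -(285|53)    [QR: 53 ≡ 1 mod 4, sign kept]
  = -(20|53)    [285 ≡ 20 mod 53]
  = -(5|53)    [53 ≡ 5 mod 8 ⇒ (2|53)^2 = +1]
  = -(53|5)    [QR: 5 ≡ 1 mod 4, sign kept]
  = -(3|5)    [53 ≡ 3 mod 5]
  = -(5|3)    [QR: 5 ≡ 1 mod 4, sign kept]
  = -(2|3)    [5 ≡ 2 mod 3]
  = (1|3)    [3 ≡ 3 mod 8 ⇒ (2|3) = -1]
  = 1    [(1|3) = 1]

1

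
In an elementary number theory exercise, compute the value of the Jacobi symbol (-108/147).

Pull out -1: (-108/147) = (-1/147)·(108/147). Since 147 ≡ 3 (mod 4), (-1/147) = -1. Now have -(108/147).
Factor out 2: 108 = 2^2·27. Since 147 ≡ 3 (mod 8), (2/147) = -1, and (2/147)^2 = +1. Now have -(27/147).
Both 27 ≡ 3 and 147 ≡ 3 (mod 4), so reciprocity gives (27/147) = -(147/27). Reduce: 147 ≡ 12 (mod 27). Now have (12/27).
Factor out 2: 12 = 2^2·3. Since 27 ≡ 3 (mod 8), (2/27) = -1, and (2/27)^2 = +1. Now have (3/27).
Both 3 ≡ 3 and 27 ≡ 3 (mod 4), so reciprocity gives (3/27) = -(27/3). Reduce: 27 ≡ 0 (mod 3). Now have -(0/3).
The numerator is now 0 with denominator 3 > 1: the symbol is 0.

0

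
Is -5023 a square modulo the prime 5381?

yes

(-5023/5381)
  = (358/5381)    [-5023 ≡ 358 mod 5381]
  = -(179/5381)    [5381 ≡ 5 mod 8 ⇒ (2/5381) = -1]
  = -(5381/179)    [QR: 5381 ≡ 1 mod 4, sign kept]
  = -(11/179)    [5381 ≡ 11 mod 179]
  = (179/11)    [QR: both ≡ 3 mod 4, sign flips]
  = (3/11)    [179 ≡ 3 mod 11]
  = -(11/3)    [QR: both ≡ 3 mod 4, sign flips]
  = -(2/3)    [11 ≡ 2 mod 3]
  = (1/3)    [3 ≡ 3 mod 8 ⇒ (2/3) = -1]
  = 1    [(1/3) = 1]
The Legendre symbol is 1, so x^2 ≡ -5023 (mod 5381) has solution.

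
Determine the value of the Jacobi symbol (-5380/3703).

Pull out -1: (-5380/3703) = (-1/3703)·(5380/3703). Since 3703 ≡ 3 (mod 4), (-1/3703) = -1. Now have -(5380/3703).
Reduce the numerator: 5380 ≡ 1677 (mod 3703), so (5380/3703) = (1677/3703).
1677 ≡ 1 (mod 4), so quadratic reciprocity gives (1677/3703) = (3703/1677). Reduce: 3703 ≡ 349 (mod 1677). Now have -(349/1677).
349 ≡ 1 (mod 4), so quadratic reciprocity gives (349/1677) = (1677/349). Reduce: 1677 ≡ 281 (mod 349). Now have -(281/349).
281 ≡ 1 (mod 4), so quadratic reciprocity gives (281/349) = (349/281). Reduce: 349 ≡ 68 (mod 281). Now have -(68/281).
Factor out 2: 68 = 2^2·17. Since 281 ≡ 1 (mod 8), (2/281) = +1, and (2/281)^2 = +1. Now have -(17/281).
17 ≡ 1 (mod 4), so quadratic reciprocity gives (17/281) = (281/17). Reduce: 281 ≡ 9 (mod 17). Now have -(9/17).
9 ≡ 1 (mod 4), so quadratic reciprocity gives (9/17) = (17/9). Reduce: 17 ≡ 8 (mod 9). Now have -(8/9).
Factor out 2: 8 = 2^3. Since 9 ≡ 1 (mod 8), (2/9) = +1, and (2/9)^3 = +1. Now have -(1/9).
(1/9) = 1. Collecting the sign factors: -1.

-1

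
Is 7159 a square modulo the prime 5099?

no

Reduce the numerator: 7159 ≡ 2060 (mod 5099), so (7159/5099) = (2060/5099).
Factor out 2: 2060 = 2^2·515. Since 5099 ≡ 3 (mod 8), (2/5099) = -1, and (2/5099)^2 = +1. Now have (515/5099).
Both 515 ≡ 3 and 5099 ≡ 3 (mod 4), so reciprocity gives (515/5099) = -(5099/515). Reduce: 5099 ≡ 464 (mod 515). Now have -(464/515).
Factor out 2: 464 = 2^4·29. Since 515 ≡ 3 (mod 8), (2/515) = -1, and (2/515)^4 = +1. Now have -(29/515).
29 ≡ 1 (mod 4), so quadratic reciprocity gives (29/515) = (515/29). Reduce: 515 ≡ 22 (mod 29). Now have -(22/29).
Factor out 2: 22 = 2·11. Since 29 ≡ 5 (mod 8), (2/29) = -1. Now have (11/29).
29 ≡ 1 (mod 4), so quadratic reciprocity gives (11/29) = (29/11). Reduce: 29 ≡ 7 (mod 11). Now have (7/11).
Both 7 ≡ 3 and 11 ≡ 3 (mod 4), so reciprocity gives (7/11) = -(11/7). Reduce: 11 ≡ 4 (mod 7). Now have -(4/7).
Factor out 2: 4 = 2^2. Since 7 ≡ 7 (mod 8), (2/7) = +1, and (2/7)^2 = +1. Now have -(1/7).
(1/7) = 1. Collecting the sign factors: -1.
The Legendre symbol is -1, so x^2 ≡ 7159 (mod 5099) has no solution.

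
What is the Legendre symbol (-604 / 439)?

(-604 / 439)
  = (274 / 439)    [-604 ≡ 274 mod 439]
  = (137 / 439)    [439 ≡ 7 mod 8 ⇒ (2 / 439) = +1]
  = (439 / 137)    [QR: 137 ≡ 1 mod 4, sign kept]
  = (28 / 137)    [439 ≡ 28 mod 137]
  = (7 / 137)    [137 ≡ 1 mod 8 ⇒ (2 / 137)^2 = +1]
  = (137 / 7)    [QR: 137 ≡ 1 mod 4, sign kept]
  = (4 / 7)    [137 ≡ 4 mod 7]
  = (1 / 7)    [7 ≡ 7 mod 8 ⇒ (2 / 7)^2 = +1]
  = 1    [(1 / 7) = 1]

1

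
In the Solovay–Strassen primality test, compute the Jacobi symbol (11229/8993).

Reduce the numerator: 11229 ≡ 2236 (mod 8993), so (11229/8993) = (2236/8993).
Factor out 2: 2236 = 2^2·559. Since 8993 ≡ 1 (mod 8), (2/8993) = +1, and (2/8993)^2 = +1. Now have (559/8993).
8993 ≡ 1 (mod 4), so quadratic reciprocity gives (559/8993) = (8993/559). Reduce: 8993 ≡ 49 (mod 559). Now have (49/559).
49 ≡ 1 (mod 4), so quadratic reciprocity gives (49/559) = (559/49). Reduce: 559 ≡ 20 (mod 49). Now have (20/49).
Factor out 2: 20 = 2^2·5. Since 49 ≡ 1 (mod 8), (2/49) = +1, and (2/49)^2 = +1. Now have (5/49).
5 ≡ 1 (mod 4), so quadratic reciprocity gives (5/49) = (49/5). Reduce: 49 ≡ 4 (mod 5). Now have (4/5).
Factor out 2: 4 = 2^2. Since 5 ≡ 5 (mod 8), (2/5) = -1, and (2/5)^2 = +1. Now have (1/5).
(1/5) = 1. Collecting the sign factors: 1.

1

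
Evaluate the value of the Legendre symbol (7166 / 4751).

(7166 / 4751)
  = (2415 / 4751)    [7166 ≡ 2415 mod 4751]
  = -(4751 / 2415)    [QR: both ≡ 3 mod 4, sign flips]
  = -(2336 / 2415)    [4751 ≡ 2336 mod 2415]
  = -(73 / 2415)    [2415 ≡ 7 mod 8 ⇒ (2 / 2415)^5 = +1]
  = -(2415 / 73)    [QR: 73 ≡ 1 mod 4, sign kept]
  = -(6 / 73)    [2415 ≡ 6 mod 73]
  = -(3 / 73)    [73 ≡ 1 mod 8 ⇒ (2 / 73) = +1]
  = -(73 / 3)    [QR: 73 ≡ 1 mod 4, sign kept]
  = -(1 / 3)    [73 ≡ 1 mod 3]
  = -1    [(1 / 3) = 1]

-1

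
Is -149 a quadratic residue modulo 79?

Pull out -1: (-149/79) = (-1/79)·(149/79). Since 79 ≡ 3 (mod 4), (-1/79) = -1. Now have -(149/79).
Reduce the numerator: 149 ≡ 70 (mod 79), so (149/79) = (70/79).
Factor out 2: 70 = 2·35. Since 79 ≡ 7 (mod 8), (2/79) = +1. Now have -(35/79).
Both 35 ≡ 3 and 79 ≡ 3 (mod 4), so reciprocity gives (35/79) = -(79/35). Reduce: 79 ≡ 9 (mod 35). Now have (9/35).
9 ≡ 1 (mod 4), so quadratic reciprocity gives (9/35) = (35/9). Reduce: 35 ≡ 8 (mod 9). Now have (8/9).
Factor out 2: 8 = 2^3. Since 9 ≡ 1 (mod 8), (2/9) = +1, and (2/9)^3 = +1. Now have (1/9).
(1/9) = 1. Collecting the sign factors: 1.
The Legendre symbol is 1, so x^2 ≡ -149 (mod 79) has solution.

yes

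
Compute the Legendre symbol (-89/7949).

(-89/7949)
  = (7860/7949)    [-89 ≡ 7860 mod 7949]
  = (1965/7949)    [7949 ≡ 5 mod 8 ⇒ (2/7949)^2 = +1]
  = (7949/1965)    [QR: 1965 ≡ 1 mod 4, sign kept]
  = (89/1965)    [7949 ≡ 89 mod 1965]
  = (1965/89)    [QR: 89 ≡ 1 mod 4, sign kept]
  = (7/89)    [1965 ≡ 7 mod 89]
  = (89/7)    [QR: 89 ≡ 1 mod 4, sign kept]
  = (5/7)    [89 ≡ 5 mod 7]
  = (7/5)    [QR: 5 ≡ 1 mod 4, sign kept]
  = (2/5)    [7 ≡ 2 mod 5]
  = -(1/5)    [5 ≡ 5 mod 8 ⇒ (2/5) = -1]
  = -1    [(1/5) = 1]

-1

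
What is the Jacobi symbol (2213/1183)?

(2213/1183)
  = (1030/1183)    [2213 ≡ 1030 mod 1183]
  = (515/1183)    [1183 ≡ 7 mod 8 ⇒ (2/1183) = +1]
  = -(1183/515)    [QR: both ≡ 3 mod 4, sign flips]
  = -(153/515)    [1183 ≡ 153 mod 515]
  = -(515/153)    [QR: 153 ≡ 1 mod 4, sign kept]
  = -(56/153)    [515 ≡ 56 mod 153]
  = -(7/153)    [153 ≡ 1 mod 8 ⇒ (2/153)^3 = +1]
  = -(153/7)    [QR: 153 ≡ 1 mod 4, sign kept]
  = -(6/7)    [153 ≡ 6 mod 7]
  = -(3/7)    [7 ≡ 7 mod 8 ⇒ (2/7) = +1]
  = (7/3)    [QR: both ≡ 3 mod 4, sign flips]
  = (1/3)    [7 ≡ 1 mod 3]
  = 1    [(1/3) = 1]

1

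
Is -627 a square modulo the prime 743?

no

Reduce the numerator: -627 ≡ 116 (mod 743), so (-627/743) = (116/743).
Factor out 2: 116 = 2^2·29. Since 743 ≡ 7 (mod 8), (2/743) = +1, and (2/743)^2 = +1. Now have (29/743).
29 ≡ 1 (mod 4), so quadratic reciprocity gives (29/743) = (743/29). Reduce: 743 ≡ 18 (mod 29). Now have (18/29).
Factor out 2: 18 = 2·9. Since 29 ≡ 5 (mod 8), (2/29) = -1. Now have -(9/29).
9 ≡ 1 (mod 4), so quadratic reciprocity gives (9/29) = (29/9). Reduce: 29 ≡ 2 (mod 9). Now have -(2/9).
Factor out 2: 2 = 2. Since 9 ≡ 1 (mod 8), (2/9) = +1. Now have -(1/9).
(1/9) = 1. Collecting the sign factors: -1.
The Legendre symbol is -1, so x^2 ≡ -627 (mod 743) has no solution.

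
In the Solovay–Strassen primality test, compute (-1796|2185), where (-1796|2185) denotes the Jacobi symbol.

(-1796|2185)
  = (1796|2185)    [2185 ≡ 1 mod 4 ⇒ (-1|2185) = +1]
  = (449|2185)    [2185 ≡ 1 mod 8 ⇒ (2|2185)^2 = +1]
  = (2185|449)    [QR: 449 ≡ 1 mod 4, sign kept]
  = (389|449)    [2185 ≡ 389 mod 449]
  = (449|389)    [QR: 389 ≡ 1 mod 4, sign kept]
  = (60|389)    [449 ≡ 60 mod 389]
  = (15|389)    [389 ≡ 5 mod 8 ⇒ (2|389)^2 = +1]
  = (389|15)    [QR: 389 ≡ 1 mod 4, sign kept]
  = (14|15)    [389 ≡ 14 mod 15]
  = (7|15)    [15 ≡ 7 mod 8 ⇒ (2|15) = +1]
  = -(15|7)    [QR: both ≡ 3 mod 4, sign flips]
  = -(1|7)    [15 ≡ 1 mod 7]
  = -1    [(1|7) = 1]

-1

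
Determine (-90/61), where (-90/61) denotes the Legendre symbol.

-1

(-90/61)
  = (32/61)    [-90 ≡ 32 mod 61]
  = -(1/61)    [61 ≡ 5 mod 8 ⇒ (2/61)^5 = -1]
  = -1    [(1/61) = 1]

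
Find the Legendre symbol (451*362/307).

By multiplicativity, (451·362/307) = (451/307)·(362/307).
First factor (451/307):
Reduce the numerator: 451 ≡ 144 (mod 307), so (451/307) = (144/307).
Factor out 2: 144 = 2^4·9. Since 307 ≡ 3 (mod 8), (2/307) = -1, and (2/307)^4 = +1. Now have (9/307).
9 ≡ 1 (mod 4), so quadratic reciprocity gives (9/307) = (307/9). Reduce: 307 ≡ 1 (mod 9). Now have (1/9).
(1/9) = 1. Collecting the sign factors: 1.
Second factor (362/307):
Reduce the numerator: 362 ≡ 55 (mod 307), so (362/307) = (55/307).
Both 55 ≡ 3 and 307 ≡ 3 (mod 4), so reciprocity gives (55/307) = -(307/55). Reduce: 307 ≡ 32 (mod 55). Now have -(32/55).
Factor out 2: 32 = 2^5. Since 55 ≡ 7 (mod 8), (2/55) = +1, and (2/55)^5 = +1. Now have -(1/55).
(1/55) = 1. Collecting the sign factors: -1.
Product: (1)·(-1) = -1.

-1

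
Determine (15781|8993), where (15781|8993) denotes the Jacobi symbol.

Reduce the numerator: 15781 ≡ 6788 (mod 8993), so (15781|8993) = (6788|8993).
Factor out 2: 6788 = 2^2·1697. Since 8993 ≡ 1 (mod 8), (2|8993) = +1, and (2|8993)^2 = +1. Now have (1697|8993).
1697 ≡ 1 (mod 4), so quadratic reciprocity gives (1697|8993) = (8993|1697). Reduce: 8993 ≡ 508 (mod 1697). Now have (508|1697).
Factor out 2: 508 = 2^2·127. Since 1697 ≡ 1 (mod 8), (2|1697) = +1, and (2|1697)^2 = +1. Now have (127|1697).
1697 ≡ 1 (mod 4), so quadratic reciprocity gives (127|1697) = (1697|127). Reduce: 1697 ≡ 46 (mod 127). Now have (46|127).
Factor out 2: 46 = 2·23. Since 127 ≡ 7 (mod 8), (2|127) = +1. Now have (23|127).
Both 23 ≡ 3 and 127 ≡ 3 (mod 4), so reciprocity gives (23|127) = -(127|23). Reduce: 127 ≡ 12 (mod 23). Now have -(12|23).
Factor out 2: 12 = 2^2·3. Since 23 ≡ 7 (mod 8), (2|23) = +1, and (2|23)^2 = +1. Now have -(3|23).
Both 3 ≡ 3 and 23 ≡ 3 (mod 4), so reciprocity gives (3|23) = -(23|3). Reduce: 23 ≡ 2 (mod 3). Now have (2|3).
Factor out 2: 2 = 2. Since 3 ≡ 3 (mod 8), (2|3) = -1. Now have -(1|3).
(1|3) = 1. Collecting the sign factors: -1.

-1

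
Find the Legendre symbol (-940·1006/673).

1

By multiplicativity, (-940·1006/673) = (-940/673)·(1006/673).
First factor (-940/673):
(-940/673)
  = (940/673)    [673 ≡ 1 mod 4 ⇒ (-1/673) = +1]
  = (267/673)    [940 ≡ 267 mod 673]
  = (673/267)    [QR: 673 ≡ 1 mod 4, sign kept]
  = (139/267)    [673 ≡ 139 mod 267]
  = -(267/139)    [QR: both ≡ 3 mod 4, sign flips]
  = -(128/139)    [267 ≡ 128 mod 139]
  = (1/139)    [139 ≡ 3 mod 8 ⇒ (2/139)^7 = -1]
  = 1    [(1/139) = 1]
Second factor (1006/673):
(1006/673)
  = (333/673)    [1006 ≡ 333 mod 673]
  = (673/333)    [QR: 333 ≡ 1 mod 4, sign kept]
  = (7/333)    [673 ≡ 7 mod 333]
  = (333/7)    [QR: 333 ≡ 1 mod 4, sign kept]
  = (4/7)    [333 ≡ 4 mod 7]
  = (1/7)    [7 ≡ 7 mod 8 ⇒ (2/7)^2 = +1]
  = 1    [(1/7) = 1]
Product: (1)·(1) = 1.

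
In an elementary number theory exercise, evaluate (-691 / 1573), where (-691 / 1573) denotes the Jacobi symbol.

(-691 / 1573)
  = (882 / 1573)    [-691 ≡ 882 mod 1573]
  = -(441 / 1573)    [1573 ≡ 5 mod 8 ⇒ (2 / 1573) = -1]
  = -(1573 / 441)    [QR: 441 ≡ 1 mod 4, sign kept]
  = -(250 / 441)    [1573 ≡ 250 mod 441]
  = -(125 / 441)    [441 ≡ 1 mod 8 ⇒ (2 / 441) = +1]
  = -(441 / 125)    [QR: 125 ≡ 1 mod 4, sign kept]
  = -(66 / 125)    [441 ≡ 66 mod 125]
  = (33 / 125)    [125 ≡ 5 mod 8 ⇒ (2 / 125) = -1]
  = (125 / 33)    [QR: 33 ≡ 1 mod 4, sign kept]
  = (26 / 33)    [125 ≡ 26 mod 33]
  = (13 / 33)    [33 ≡ 1 mod 8 ⇒ (2 / 33) = +1]
  = (33 / 13)    [QR: 13 ≡ 1 mod 4, sign kept]
  = (7 / 13)    [33 ≡ 7 mod 13]
  = (13 / 7)    [QR: 13 ≡ 1 mod 4, sign kept]
  = (6 / 7)    [13 ≡ 6 mod 7]
  = (3 / 7)    [7 ≡ 7 mod 8 ⇒ (2 / 7) = +1]
  = -(7 / 3)    [QR: both ≡ 3 mod 4, sign flips]
  = -(1 / 3)    [7 ≡ 1 mod 3]
  = -1    [(1 / 3) = 1]

-1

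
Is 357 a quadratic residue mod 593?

357 ≡ 1 (mod 4), so quadratic reciprocity gives (357/593) = (593/357). Reduce: 593 ≡ 236 (mod 357). Now have (236/357).
Factor out 2: 236 = 2^2·59. Since 357 ≡ 5 (mod 8), (2/357) = -1, and (2/357)^2 = +1. Now have (59/357).
357 ≡ 1 (mod 4), so quadratic reciprocity gives (59/357) = (357/59). Reduce: 357 ≡ 3 (mod 59). Now have (3/59).
Both 3 ≡ 3 and 59 ≡ 3 (mod 4), so reciprocity gives (3/59) = -(59/3). Reduce: 59 ≡ 2 (mod 3). Now have -(2/3).
Factor out 2: 2 = 2. Since 3 ≡ 3 (mod 8), (2/3) = -1. Now have (1/3).
(1/3) = 1. Collecting the sign factors: 1.
(357/593) = 1, and 593 is prime, so 357 is a quadratic residue mod 593.

yes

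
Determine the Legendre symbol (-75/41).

(-75/41)
  = (75/41)    [41 ≡ 1 mod 4 ⇒ (-1/41) = +1]
  = (34/41)    [75 ≡ 34 mod 41]
  = (17/41)    [41 ≡ 1 mod 8 ⇒ (2/41) = +1]
  = (41/17)    [QR: 17 ≡ 1 mod 4, sign kept]
  = (7/17)    [41 ≡ 7 mod 17]
  = (17/7)    [QR: 17 ≡ 1 mod 4, sign kept]
  = (3/7)    [17 ≡ 3 mod 7]
  = -(7/3)    [QR: both ≡ 3 mod 4, sign flips]
  = -(1/3)    [7 ≡ 1 mod 3]
  = -1    [(1/3) = 1]

-1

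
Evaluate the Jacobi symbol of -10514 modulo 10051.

(-10514/10051)
  = (9588/10051)    [-10514 ≡ 9588 mod 10051]
  = (2397/10051)    [10051 ≡ 3 mod 8 ⇒ (2/10051)^2 = +1]
  = (10051/2397)    [QR: 2397 ≡ 1 mod 4, sign kept]
  = (463/2397)    [10051 ≡ 463 mod 2397]
  = (2397/463)    [QR: 2397 ≡ 1 mod 4, sign kept]
  = (82/463)    [2397 ≡ 82 mod 463]
  = (41/463)    [463 ≡ 7 mod 8 ⇒ (2/463) = +1]
  = (463/41)    [QR: 41 ≡ 1 mod 4, sign kept]
  = (12/41)    [463 ≡ 12 mod 41]
  = (3/41)    [41 ≡ 1 mod 8 ⇒ (2/41)^2 = +1]
  = (41/3)    [QR: 41 ≡ 1 mod 4, sign kept]
  = (2/3)    [41 ≡ 2 mod 3]
  = -(1/3)    [3 ≡ 3 mod 8 ⇒ (2/3) = -1]
  = -1    [(1/3) = 1]

-1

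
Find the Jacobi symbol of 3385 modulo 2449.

(3385|2449)
  = (936|2449)    [3385 ≡ 936 mod 2449]
  = (117|2449)    [2449 ≡ 1 mod 8 ⇒ (2|2449)^3 = +1]
  = (2449|117)    [QR: 117 ≡ 1 mod 4, sign kept]
  = (109|117)    [2449 ≡ 109 mod 117]
  = (117|109)    [QR: 109 ≡ 1 mod 4, sign kept]
  = (8|109)    [117 ≡ 8 mod 109]
  = -(1|109)    [109 ≡ 5 mod 8 ⇒ (2|109)^3 = -1]
  = -1    [(1|109) = 1]

-1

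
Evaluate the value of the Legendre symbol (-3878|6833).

1

Pull out -1: (-3878|6833) = (-1|6833)·(3878|6833). Since 6833 ≡ 1 (mod 4), (-1|6833) = +1. Now have (3878|6833).
Factor out 2: 3878 = 2·1939. Since 6833 ≡ 1 (mod 8), (2|6833) = +1. Now have (1939|6833).
6833 ≡ 1 (mod 4), so quadratic reciprocity gives (1939|6833) = (6833|1939). Reduce: 6833 ≡ 1016 (mod 1939). Now have (1016|1939).
Factor out 2: 1016 = 2^3·127. Since 1939 ≡ 3 (mod 8), (2|1939) = -1, and (2|1939)^3 = -1. Now have -(127|1939).
Both 127 ≡ 3 and 1939 ≡ 3 (mod 4), so reciprocity gives (127|1939) = -(1939|127). Reduce: 1939 ≡ 34 (mod 127). Now have (34|127).
Factor out 2: 34 = 2·17. Since 127 ≡ 7 (mod 8), (2|127) = +1. Now have (17|127).
17 ≡ 1 (mod 4), so quadratic reciprocity gives (17|127) = (127|17). Reduce: 127 ≡ 8 (mod 17). Now have (8|17).
Factor out 2: 8 = 2^3. Since 17 ≡ 1 (mod 8), (2|17) = +1, and (2|17)^3 = +1. Now have (1|17).
(1|17) = 1. Collecting the sign factors: 1.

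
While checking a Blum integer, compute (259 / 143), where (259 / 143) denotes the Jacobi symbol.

Reduce the numerator: 259 ≡ 116 (mod 143), so (259 / 143) = (116 / 143).
Factor out 2: 116 = 2^2·29. Since 143 ≡ 7 (mod 8), (2 / 143) = +1, and (2 / 143)^2 = +1. Now have (29 / 143).
29 ≡ 1 (mod 4), so quadratic reciprocity gives (29 / 143) = (143 / 29). Reduce: 143 ≡ 27 (mod 29). Now have (27 / 29).
29 ≡ 1 (mod 4), so quadratic reciprocity gives (27 / 29) = (29 / 27). Reduce: 29 ≡ 2 (mod 27). Now have (2 / 27).
Factor out 2: 2 = 2. Since 27 ≡ 3 (mod 8), (2 / 27) = -1. Now have -(1 / 27).
(1 / 27) = 1. Collecting the sign factors: -1.

-1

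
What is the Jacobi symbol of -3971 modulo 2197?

Reduce the numerator: -3971 ≡ 423 (mod 2197), so (-3971/2197) = (423/2197).
2197 ≡ 1 (mod 4), so quadratic reciprocity gives (423/2197) = (2197/423). Reduce: 2197 ≡ 82 (mod 423). Now have (82/423).
Factor out 2: 82 = 2·41. Since 423 ≡ 7 (mod 8), (2/423) = +1. Now have (41/423).
41 ≡ 1 (mod 4), so quadratic reciprocity gives (41/423) = (423/41). Reduce: 423 ≡ 13 (mod 41). Now have (13/41).
13 ≡ 1 (mod 4), so quadratic reciprocity gives (13/41) = (41/13). Reduce: 41 ≡ 2 (mod 13). Now have (2/13).
Factor out 2: 2 = 2. Since 13 ≡ 5 (mod 8), (2/13) = -1. Now have -(1/13).
(1/13) = 1. Collecting the sign factors: -1.

-1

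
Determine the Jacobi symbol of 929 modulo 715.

-1

Reduce the numerator: 929 ≡ 214 (mod 715), so (929/715) = (214/715).
Factor out 2: 214 = 2·107. Since 715 ≡ 3 (mod 8), (2/715) = -1. Now have -(107/715).
Both 107 ≡ 3 and 715 ≡ 3 (mod 4), so reciprocity gives (107/715) = -(715/107). Reduce: 715 ≡ 73 (mod 107). Now have (73/107).
73 ≡ 1 (mod 4), so quadratic reciprocity gives (73/107) = (107/73). Reduce: 107 ≡ 34 (mod 73). Now have (34/73).
Factor out 2: 34 = 2·17. Since 73 ≡ 1 (mod 8), (2/73) = +1. Now have (17/73).
17 ≡ 1 (mod 4), so quadratic reciprocity gives (17/73) = (73/17). Reduce: 73 ≡ 5 (mod 17). Now have (5/17).
5 ≡ 1 (mod 4), so quadratic reciprocity gives (5/17) = (17/5). Reduce: 17 ≡ 2 (mod 5). Now have (2/5).
Factor out 2: 2 = 2. Since 5 ≡ 5 (mod 8), (2/5) = -1. Now have -(1/5).
(1/5) = 1. Collecting the sign factors: -1.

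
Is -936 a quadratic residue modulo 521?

yes

(-936/521)
  = (106/521)    [-936 ≡ 106 mod 521]
  = (53/521)    [521 ≡ 1 mod 8 ⇒ (2/521) = +1]
  = (521/53)    [QR: 53 ≡ 1 mod 4, sign kept]
  = (44/53)    [521 ≡ 44 mod 53]
  = (11/53)    [53 ≡ 5 mod 8 ⇒ (2/53)^2 = +1]
  = (53/11)    [QR: 53 ≡ 1 mod 4, sign kept]
  = (9/11)    [53 ≡ 9 mod 11]
  = (11/9)    [QR: 9 ≡ 1 mod 4, sign kept]
  = (2/9)    [11 ≡ 2 mod 9]
  = (1/9)    [9 ≡ 1 mod 8 ⇒ (2/9) = +1]
  = 1    [(1/9) = 1]
The Legendre symbol is 1, so x^2 ≡ -936 (mod 521) has solution.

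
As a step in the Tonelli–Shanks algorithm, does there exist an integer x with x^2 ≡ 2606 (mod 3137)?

no

(2606/3137)
  = (1303/3137)    [3137 ≡ 1 mod 8 ⇒ (2/3137) = +1]
  = (3137/1303)    [QR: 3137 ≡ 1 mod 4, sign kept]
  = (531/1303)    [3137 ≡ 531 mod 1303]
  = -(1303/531)    [QR: both ≡ 3 mod 4, sign flips]
  = -(241/531)    [1303 ≡ 241 mod 531]
  = -(531/241)    [QR: 241 ≡ 1 mod 4, sign kept]
  = -(49/241)    [531 ≡ 49 mod 241]
  = -(241/49)    [QR: 49 ≡ 1 mod 4, sign kept]
  = -(45/49)    [241 ≡ 45 mod 49]
  = -(49/45)    [QR: 45 ≡ 1 mod 4, sign kept]
  = -(4/45)    [49 ≡ 4 mod 45]
  = -(1/45)    [45 ≡ 5 mod 8 ⇒ (2/45)^2 = +1]
  = -1    [(1/45) = 1]
The Legendre symbol is -1, so x^2 ≡ 2606 (mod 3137) has no solution.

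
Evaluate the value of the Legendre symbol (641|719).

-1

641 ≡ 1 (mod 4), so quadratic reciprocity gives (641|719) = (719|641). Reduce: 719 ≡ 78 (mod 641). Now have (78|641).
Factor out 2: 78 = 2·39. Since 641 ≡ 1 (mod 8), (2|641) = +1. Now have (39|641).
641 ≡ 1 (mod 4), so quadratic reciprocity gives (39|641) = (641|39). Reduce: 641 ≡ 17 (mod 39). Now have (17|39).
17 ≡ 1 (mod 4), so quadratic reciprocity gives (17|39) = (39|17). Reduce: 39 ≡ 5 (mod 17). Now have (5|17).
5 ≡ 1 (mod 4), so quadratic reciprocity gives (5|17) = (17|5). Reduce: 17 ≡ 2 (mod 5). Now have (2|5).
Factor out 2: 2 = 2. Since 5 ≡ 5 (mod 8), (2|5) = -1. Now have -(1|5).
(1|5) = 1. Collecting the sign factors: -1.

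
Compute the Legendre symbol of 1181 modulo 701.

1

Reduce the numerator: 1181 ≡ 480 (mod 701), so (1181/701) = (480/701).
Factor out 2: 480 = 2^5·15. Since 701 ≡ 5 (mod 8), (2/701) = -1, and (2/701)^5 = -1. Now have -(15/701).
701 ≡ 1 (mod 4), so quadratic reciprocity gives (15/701) = (701/15). Reduce: 701 ≡ 11 (mod 15). Now have -(11/15).
Both 11 ≡ 3 and 15 ≡ 3 (mod 4), so reciprocity gives (11/15) = -(15/11). Reduce: 15 ≡ 4 (mod 11). Now have (4/11).
Factor out 2: 4 = 2^2. Since 11 ≡ 3 (mod 8), (2/11) = -1, and (2/11)^2 = +1. Now have (1/11).
(1/11) = 1. Collecting the sign factors: 1.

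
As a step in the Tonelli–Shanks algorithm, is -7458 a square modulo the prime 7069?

yes

Reduce the numerator: -7458 ≡ 6680 (mod 7069), so (-7458|7069) = (6680|7069).
Factor out 2: 6680 = 2^3·835. Since 7069 ≡ 5 (mod 8), (2|7069) = -1, and (2|7069)^3 = -1. Now have -(835|7069).
7069 ≡ 1 (mod 4), so quadratic reciprocity gives (835|7069) = (7069|835). Reduce: 7069 ≡ 389 (mod 835). Now have -(389|835).
389 ≡ 1 (mod 4), so quadratic reciprocity gives (389|835) = (835|389). Reduce: 835 ≡ 57 (mod 389). Now have -(57|389).
57 ≡ 1 (mod 4), so quadratic reciprocity gives (57|389) = (389|57). Reduce: 389 ≡ 47 (mod 57). Now have -(47|57).
57 ≡ 1 (mod 4), so quadratic reciprocity gives (47|57) = (57|47). Reduce: 57 ≡ 10 (mod 47). Now have -(10|47).
Factor out 2: 10 = 2·5. Since 47 ≡ 7 (mod 8), (2|47) = +1. Now have -(5|47).
5 ≡ 1 (mod 4), so quadratic reciprocity gives (5|47) = (47|5). Reduce: 47 ≡ 2 (mod 5). Now have -(2|5).
Factor out 2: 2 = 2. Since 5 ≡ 5 (mod 8), (2|5) = -1. Now have (1|5).
(1|5) = 1. Collecting the sign factors: 1.
The Legendre symbol is 1, so x^2 ≡ -7458 (mod 7069) has solution.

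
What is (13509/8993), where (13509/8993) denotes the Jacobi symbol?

(13509/8993)
  = (4516/8993)    [13509 ≡ 4516 mod 8993]
  = (1129/8993)    [8993 ≡ 1 mod 8 ⇒ (2/8993)^2 = +1]
  = (8993/1129)    [QR: 1129 ≡ 1 mod 4, sign kept]
  = (1090/1129)    [8993 ≡ 1090 mod 1129]
  = (545/1129)    [1129 ≡ 1 mod 8 ⇒ (2/1129) = +1]
  = (1129/545)    [QR: 545 ≡ 1 mod 4, sign kept]
  = (39/545)    [1129 ≡ 39 mod 545]
  = (545/39)    [QR: 545 ≡ 1 mod 4, sign kept]
  = (38/39)    [545 ≡ 38 mod 39]
  = (19/39)    [39 ≡ 7 mod 8 ⇒ (2/39) = +1]
  = -(39/19)    [QR: both ≡ 3 mod 4, sign flips]
  = -(1/19)    [39 ≡ 1 mod 19]
  = -1    [(1/19) = 1]

-1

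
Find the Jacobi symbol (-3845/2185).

0

Reduce the numerator: -3845 ≡ 525 (mod 2185), so (-3845/2185) = (525/2185).
525 ≡ 1 (mod 4), so quadratic reciprocity gives (525/2185) = (2185/525). Reduce: 2185 ≡ 85 (mod 525). Now have (85/525).
85 ≡ 1 (mod 4), so quadratic reciprocity gives (85/525) = (525/85). Reduce: 525 ≡ 15 (mod 85). Now have (15/85).
85 ≡ 1 (mod 4), so quadratic reciprocity gives (15/85) = (85/15). Reduce: 85 ≡ 10 (mod 15). Now have (10/15).
Factor out 2: 10 = 2·5. Since 15 ≡ 7 (mod 8), (2/15) = +1. Now have (5/15).
5 ≡ 1 (mod 4), so quadratic reciprocity gives (5/15) = (15/5). Reduce: 15 ≡ 0 (mod 5). Now have (0/5).
The numerator is now 0 with denominator 5 > 1: the symbol is 0.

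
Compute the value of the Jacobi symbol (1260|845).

0

Reduce the numerator: 1260 ≡ 415 (mod 845), so (1260|845) = (415|845).
845 ≡ 1 (mod 4), so quadratic reciprocity gives (415|845) = (845|415). Reduce: 845 ≡ 15 (mod 415). Now have (15|415).
Both 15 ≡ 3 and 415 ≡ 3 (mod 4), so reciprocity gives (15|415) = -(415|15). Reduce: 415 ≡ 10 (mod 15). Now have -(10|15).
Factor out 2: 10 = 2·5. Since 15 ≡ 7 (mod 8), (2|15) = +1. Now have -(5|15).
5 ≡ 1 (mod 4), so quadratic reciprocity gives (5|15) = (15|5). Reduce: 15 ≡ 0 (mod 5). Now have -(0|5).
The numerator is now 0 with denominator 5 > 1: the symbol is 0.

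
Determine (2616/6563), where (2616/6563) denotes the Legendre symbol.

1

Factor out 2: 2616 = 2^3·327. Since 6563 ≡ 3 (mod 8), (2/6563) = -1, and (2/6563)^3 = -1. Now have -(327/6563).
Both 327 ≡ 3 and 6563 ≡ 3 (mod 4), so reciprocity gives (327/6563) = -(6563/327). Reduce: 6563 ≡ 23 (mod 327). Now have (23/327).
Both 23 ≡ 3 and 327 ≡ 3 (mod 4), so reciprocity gives (23/327) = -(327/23). Reduce: 327 ≡ 5 (mod 23). Now have -(5/23).
5 ≡ 1 (mod 4), so quadratic reciprocity gives (5/23) = (23/5). Reduce: 23 ≡ 3 (mod 5). Now have -(3/5).
5 ≡ 1 (mod 4), so quadratic reciprocity gives (3/5) = (5/3). Reduce: 5 ≡ 2 (mod 3). Now have -(2/3).
Factor out 2: 2 = 2. Since 3 ≡ 3 (mod 8), (2/3) = -1. Now have (1/3).
(1/3) = 1. Collecting the sign factors: 1.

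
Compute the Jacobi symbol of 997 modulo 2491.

-1

(997/2491)
  = (2491/997)    [QR: 997 ≡ 1 mod 4, sign kept]
  = (497/997)    [2491 ≡ 497 mod 997]
  = (997/497)    [QR: 497 ≡ 1 mod 4, sign kept]
  = (3/497)    [997 ≡ 3 mod 497]
  = (497/3)    [QR: 497 ≡ 1 mod 4, sign kept]
  = (2/3)    [497 ≡ 2 mod 3]
  = -(1/3)    [3 ≡ 3 mod 8 ⇒ (2/3) = -1]
  = -1    [(1/3) = 1]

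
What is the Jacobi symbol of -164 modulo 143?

-1

(-164/143)
  = (122/143)    [-164 ≡ 122 mod 143]
  = (61/143)    [143 ≡ 7 mod 8 ⇒ (2/143) = +1]
  = (143/61)    [QR: 61 ≡ 1 mod 4, sign kept]
  = (21/61)    [143 ≡ 21 mod 61]
  = (61/21)    [QR: 21 ≡ 1 mod 4, sign kept]
  = (19/21)    [61 ≡ 19 mod 21]
  = (21/19)    [QR: 21 ≡ 1 mod 4, sign kept]
  = (2/19)    [21 ≡ 2 mod 19]
  = -(1/19)    [19 ≡ 3 mod 8 ⇒ (2/19) = -1]
  = -1    [(1/19) = 1]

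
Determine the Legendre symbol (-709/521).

(-709/521)
  = (333/521)    [-709 ≡ 333 mod 521]
  = (521/333)    [QR: 333 ≡ 1 mod 4, sign kept]
  = (188/333)    [521 ≡ 188 mod 333]
  = (47/333)    [333 ≡ 5 mod 8 ⇒ (2/333)^2 = +1]
  = (333/47)    [QR: 333 ≡ 1 mod 4, sign kept]
  = (4/47)    [333 ≡ 4 mod 47]
  = (1/47)    [47 ≡ 7 mod 8 ⇒ (2/47)^2 = +1]
  = 1    [(1/47) = 1]

1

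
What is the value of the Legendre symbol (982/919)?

Reduce the numerator: 982 ≡ 63 (mod 919), so (982/919) = (63/919).
Both 63 ≡ 3 and 919 ≡ 3 (mod 4), so reciprocity gives (63/919) = -(919/63). Reduce: 919 ≡ 37 (mod 63). Now have -(37/63).
37 ≡ 1 (mod 4), so quadratic reciprocity gives (37/63) = (63/37). Reduce: 63 ≡ 26 (mod 37). Now have -(26/37).
Factor out 2: 26 = 2·13. Since 37 ≡ 5 (mod 8), (2/37) = -1. Now have (13/37).
13 ≡ 1 (mod 4), so quadratic reciprocity gives (13/37) = (37/13). Reduce: 37 ≡ 11 (mod 13). Now have (11/13).
13 ≡ 1 (mod 4), so quadratic reciprocity gives (11/13) = (13/11). Reduce: 13 ≡ 2 (mod 11). Now have (2/11).
Factor out 2: 2 = 2. Since 11 ≡ 3 (mod 8), (2/11) = -1. Now have -(1/11).
(1/11) = 1. Collecting the sign factors: -1.

-1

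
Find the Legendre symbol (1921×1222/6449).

By multiplicativity, (1921·1222/6449) = (1921/6449)·(1222/6449).
First factor (1921/6449):
(1921/6449)
  = (6449/1921)    [QR: 1921 ≡ 1 mod 4, sign kept]
  = (686/1921)    [6449 ≡ 686 mod 1921]
  = (343/1921)    [1921 ≡ 1 mod 8 ⇒ (2/1921) = +1]
  = (1921/343)    [QR: 1921 ≡ 1 mod 4, sign kept]
  = (206/343)    [1921 ≡ 206 mod 343]
  = (103/343)    [343 ≡ 7 mod 8 ⇒ (2/343) = +1]
  = -(343/103)    [QR: both ≡ 3 mod 4, sign flips]
  = -(34/103)    [343 ≡ 34 mod 103]
  = -(17/103)    [103 ≡ 7 mod 8 ⇒ (2/103) = +1]
  = -(103/17)    [QR: 17 ≡ 1 mod 4, sign kept]
  = -(1/17)    [103 ≡ 1 mod 17]
  = -1    [(1/17) = 1]
Second factor (1222/6449):
(1222/6449)
  = (611/6449)    [6449 ≡ 1 mod 8 ⇒ (2/6449) = +1]
  = (6449/611)    [QR: 6449 ≡ 1 mod 4, sign kept]
  = (339/611)    [6449 ≡ 339 mod 611]
  = -(611/339)    [QR: both ≡ 3 mod 4, sign flips]
  = -(272/339)    [611 ≡ 272 mod 339]
  = -(17/339)    [339 ≡ 3 mod 8 ⇒ (2/339)^4 = +1]
  = -(339/17)    [QR: 17 ≡ 1 mod 4, sign kept]
  = -(16/17)    [339 ≡ 16 mod 17]
  = -(1/17)    [17 ≡ 1 mod 8 ⇒ (2/17)^4 = +1]
  = -1    [(1/17) = 1]
Product: (-1)·(-1) = 1.

1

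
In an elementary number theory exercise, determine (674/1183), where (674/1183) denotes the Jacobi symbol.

1

Factor out 2: 674 = 2·337. Since 1183 ≡ 7 (mod 8), (2/1183) = +1. Now have (337/1183).
337 ≡ 1 (mod 4), so quadratic reciprocity gives (337/1183) = (1183/337). Reduce: 1183 ≡ 172 (mod 337). Now have (172/337).
Factor out 2: 172 = 2^2·43. Since 337 ≡ 1 (mod 8), (2/337) = +1, and (2/337)^2 = +1. Now have (43/337).
337 ≡ 1 (mod 4), so quadratic reciprocity gives (43/337) = (337/43). Reduce: 337 ≡ 36 (mod 43). Now have (36/43).
Factor out 2: 36 = 2^2·9. Since 43 ≡ 3 (mod 8), (2/43) = -1, and (2/43)^2 = +1. Now have (9/43).
9 ≡ 1 (mod 4), so quadratic reciprocity gives (9/43) = (43/9). Reduce: 43 ≡ 7 (mod 9). Now have (7/9).
9 ≡ 1 (mod 4), so quadratic reciprocity gives (7/9) = (9/7). Reduce: 9 ≡ 2 (mod 7). Now have (2/7).
Factor out 2: 2 = 2. Since 7 ≡ 7 (mod 8), (2/7) = +1. Now have (1/7).
(1/7) = 1. Collecting the sign factors: 1.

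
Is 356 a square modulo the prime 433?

no

(356|433)
  = (89|433)    [433 ≡ 1 mod 8 ⇒ (2|433)^2 = +1]
  = (433|89)    [QR: 89 ≡ 1 mod 4, sign kept]
  = (77|89)    [433 ≡ 77 mod 89]
  = (89|77)    [QR: 77 ≡ 1 mod 4, sign kept]
  = (12|77)    [89 ≡ 12 mod 77]
  = (3|77)    [77 ≡ 5 mod 8 ⇒ (2|77)^2 = +1]
  = (77|3)    [QR: 77 ≡ 1 mod 4, sign kept]
  = (2|3)    [77 ≡ 2 mod 3]
  = -(1|3)    [3 ≡ 3 mod 8 ⇒ (2|3) = -1]
  = -1    [(1|3) = 1]
The Legendre symbol is -1, so x^2 ≡ 356 (mod 433) has no solution.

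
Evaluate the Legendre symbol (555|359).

Reduce the numerator: 555 ≡ 196 (mod 359), so (555|359) = (196|359).
Factor out 2: 196 = 2^2·49. Since 359 ≡ 7 (mod 8), (2|359) = +1, and (2|359)^2 = +1. Now have (49|359).
49 ≡ 1 (mod 4), so quadratic reciprocity gives (49|359) = (359|49). Reduce: 359 ≡ 16 (mod 49). Now have (16|49).
Factor out 2: 16 = 2^4. Since 49 ≡ 1 (mod 8), (2|49) = +1, and (2|49)^4 = +1. Now have (1|49).
(1|49) = 1. Collecting the sign factors: 1.

1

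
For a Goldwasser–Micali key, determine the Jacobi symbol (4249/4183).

Reduce the numerator: 4249 ≡ 66 (mod 4183), so (4249/4183) = (66/4183).
Factor out 2: 66 = 2·33. Since 4183 ≡ 7 (mod 8), (2/4183) = +1. Now have (33/4183).
33 ≡ 1 (mod 4), so quadratic reciprocity gives (33/4183) = (4183/33). Reduce: 4183 ≡ 25 (mod 33). Now have (25/33).
25 ≡ 1 (mod 4), so quadratic reciprocity gives (25/33) = (33/25). Reduce: 33 ≡ 8 (mod 25). Now have (8/25).
Factor out 2: 8 = 2^3. Since 25 ≡ 1 (mod 8), (2/25) = +1, and (2/25)^3 = +1. Now have (1/25).
(1/25) = 1. Collecting the sign factors: 1.

1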